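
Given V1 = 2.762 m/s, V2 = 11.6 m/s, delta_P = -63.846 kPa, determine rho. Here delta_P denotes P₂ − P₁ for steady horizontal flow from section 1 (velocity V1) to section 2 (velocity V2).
Formula: \Delta P = \frac{1}{2} \rho (V_1^2 - V_2^2)
Substituting knowns: -63.846 = 0.5·rho·(2.762² − 11.6²)/1000
Solving for rho: rho = 2·(-63.846·1000)/(2.762² − 11.6²) = 1006 kg/m³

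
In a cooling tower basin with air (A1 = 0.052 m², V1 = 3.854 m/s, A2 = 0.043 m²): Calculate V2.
Formula: V_2 = \frac{A_1 V_1}{A_2}
V2 = 0.052·3.854/0.043 = 4.661 m/s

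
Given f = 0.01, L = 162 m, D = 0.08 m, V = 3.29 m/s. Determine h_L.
Formula: h_L = f \frac{L}{D} \frac{V^2}{2g}
h_L = 0.01·(162/0.08)·3.29²/(2·9.81) = 11.17 m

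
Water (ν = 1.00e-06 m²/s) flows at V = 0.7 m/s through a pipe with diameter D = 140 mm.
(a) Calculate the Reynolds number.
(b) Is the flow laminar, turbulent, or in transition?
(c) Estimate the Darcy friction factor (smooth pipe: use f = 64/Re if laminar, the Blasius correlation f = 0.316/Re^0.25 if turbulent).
(a) Re = V·D/ν = 0.7·0.14/1.00e-06 = 98000
(b) Flow regime: turbulent (Re > 4000)
(c) Friction factor: f = 0.316/Re^0.25 = 0.316/98000^0.25 = 0.01786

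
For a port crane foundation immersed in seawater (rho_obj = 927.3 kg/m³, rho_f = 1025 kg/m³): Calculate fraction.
Formula: f_{sub} = \frac{\rho_{obj}}{\rho_f}
fraction = 927.3/1025 = 0.9047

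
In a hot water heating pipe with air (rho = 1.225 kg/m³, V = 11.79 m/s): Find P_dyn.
Formula: P_{dyn} = \frac{1}{2} \rho V^2
P_dyn = 0.5·1.225·11.79²/1000 = 0.08514 kPa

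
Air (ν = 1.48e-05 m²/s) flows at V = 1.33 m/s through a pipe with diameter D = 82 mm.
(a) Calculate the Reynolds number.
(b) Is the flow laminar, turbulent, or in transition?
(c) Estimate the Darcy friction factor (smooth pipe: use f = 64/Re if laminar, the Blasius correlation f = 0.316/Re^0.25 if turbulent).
(a) Re = V·D/ν = 1.33·0.082/1.48e-05 = 7368.9
(b) Flow regime: turbulent (Re > 4000)
(c) Friction factor: f = 0.316/Re^0.25 = 0.316/7368.9^0.25 = 0.03411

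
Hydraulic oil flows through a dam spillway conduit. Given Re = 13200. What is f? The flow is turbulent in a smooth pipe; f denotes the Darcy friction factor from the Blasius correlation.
Formula: f = \frac{0.316}{Re^{0.25}}
f = 0.316/13200^0.25 = 0.02948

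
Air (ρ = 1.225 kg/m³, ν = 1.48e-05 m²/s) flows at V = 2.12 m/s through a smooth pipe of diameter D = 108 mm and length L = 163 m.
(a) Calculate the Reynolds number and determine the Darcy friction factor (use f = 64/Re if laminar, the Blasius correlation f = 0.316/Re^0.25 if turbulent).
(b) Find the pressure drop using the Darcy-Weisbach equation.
(a) Re = V·D/ν = 2.12·0.108/1.48e-05 = 15470 → turbulent (Re > 4000); f = 0.316/Re^0.25 = 0.316/15470^0.25 = 0.028334
(b) Darcy-Weisbach: ΔP = f·(L/D)·½ρV²/1000 = 0.028334·(163/0.108)·½·1.225·2.12²/1000 = 0.1177 kPa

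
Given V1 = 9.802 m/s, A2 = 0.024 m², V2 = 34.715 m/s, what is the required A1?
Formula: V_2 = \frac{A_1 V_1}{A_2}
Substituting knowns: 34.715 = A1·9.802/0.024
Solving for A1: A1 = 34.715·0.024/9.802 = 0.085 m²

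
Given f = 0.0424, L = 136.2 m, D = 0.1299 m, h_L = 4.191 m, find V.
Formula: h_L = f \frac{L}{D} \frac{V^2}{2g}
Substituting knowns: 4.191 = 0.0424·(136.2/0.1299)·V²/(2·9.81)
Solving for V: V = √(4.191·2·9.81/(0.0424·(136.2/0.1299))) = 1.36 m/s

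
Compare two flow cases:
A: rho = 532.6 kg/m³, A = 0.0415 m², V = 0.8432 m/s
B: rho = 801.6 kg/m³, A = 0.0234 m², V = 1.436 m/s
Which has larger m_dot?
m_dot(A) = 18.64 kg/s, m_dot(B) = 26.94 kg/s. Answer: B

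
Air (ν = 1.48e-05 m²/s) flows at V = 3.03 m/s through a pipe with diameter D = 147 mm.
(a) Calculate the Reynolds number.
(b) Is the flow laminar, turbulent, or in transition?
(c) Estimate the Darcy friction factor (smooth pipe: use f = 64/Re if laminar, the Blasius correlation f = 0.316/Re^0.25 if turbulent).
(a) Re = V·D/ν = 3.03·0.147/1.48e-05 = 30095
(b) Flow regime: turbulent (Re > 4000)
(c) Friction factor: f = 0.316/Re^0.25 = 0.316/30095^0.25 = 0.02399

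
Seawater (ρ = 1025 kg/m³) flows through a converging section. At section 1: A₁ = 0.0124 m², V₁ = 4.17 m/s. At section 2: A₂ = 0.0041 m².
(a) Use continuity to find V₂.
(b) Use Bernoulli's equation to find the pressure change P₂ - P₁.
(a) Continuity: A₁V₁=A₂V₂ -> V₂=A₁V₁/A₂=0.0124*4.17/0.0041=12.61 m/s
(b) Bernoulli: P₂-P₁=0.5*rho*(V₁^2-V₂^2)/1000=0.5*1025*(4.17^2-12.61^2)/1000=-72.58 kPa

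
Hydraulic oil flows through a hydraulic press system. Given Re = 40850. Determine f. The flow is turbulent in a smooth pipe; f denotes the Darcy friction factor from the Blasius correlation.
Formula: f = \frac{0.316}{Re^{0.25}}
f = 0.316/40850^0.25 = 0.02223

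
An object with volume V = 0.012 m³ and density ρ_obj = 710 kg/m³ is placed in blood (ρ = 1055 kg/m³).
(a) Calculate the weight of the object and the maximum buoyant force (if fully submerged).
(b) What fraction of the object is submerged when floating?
(a) W=rho_obj*g*V=710*9.81*0.012=83.6 N; F_B(max)=rho*g*V=1055*9.81*0.012=124.2 N
(b) Floating fraction=rho_obj/rho=710/1055=0.673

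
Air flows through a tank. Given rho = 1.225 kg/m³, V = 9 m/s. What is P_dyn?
Formula: P_{dyn} = \frac{1}{2} \rho V^2
P_dyn = 0.5·1.225·9²/1000 = 0.04961 kPa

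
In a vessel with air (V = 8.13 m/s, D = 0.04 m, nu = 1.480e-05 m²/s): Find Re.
Formula: Re = \frac{V D}{\nu}
Re = 8.13·0.04/1.480e-05 = 21973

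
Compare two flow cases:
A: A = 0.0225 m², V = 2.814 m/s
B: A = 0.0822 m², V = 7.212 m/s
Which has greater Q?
Q(A) = 63.31 L/s, Q(B) = 592.8 L/s. Answer: B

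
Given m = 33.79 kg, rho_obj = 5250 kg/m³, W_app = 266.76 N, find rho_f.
Formula: W_{app} = mg\left(1 - \frac{\rho_f}{\rho_{obj}}\right)
Substituting knowns: 266.76 = 33.79·9.81·(1 − rho_f/5250)
Solving for rho_f: rho_f = 5250·(1 − 266.76/(33.79·9.81)) = 1025 kg/m³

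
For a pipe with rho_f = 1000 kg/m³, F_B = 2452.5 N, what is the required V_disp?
Formula: F_B = \rho_f g V_{disp}
Substituting knowns: 2452.5 = 1000·9.81·V_disp
Solving for V_disp: V_disp = 2452.5/(1000·9.81) = 0.25 m³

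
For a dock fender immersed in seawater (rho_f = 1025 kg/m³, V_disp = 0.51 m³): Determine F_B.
Formula: F_B = \rho_f g V_{disp}
F_B = 1025·9.81·0.51 = 5128 N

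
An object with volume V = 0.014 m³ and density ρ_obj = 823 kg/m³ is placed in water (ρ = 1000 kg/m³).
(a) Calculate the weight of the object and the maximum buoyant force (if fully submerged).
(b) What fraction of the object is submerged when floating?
(a) W=rho_obj*g*V=823*9.81*0.014=113.0 N; F_B(max)=rho*g*V=1000*9.81*0.014=137.3 N
(b) Floating fraction=rho_obj/rho=823/1000=0.823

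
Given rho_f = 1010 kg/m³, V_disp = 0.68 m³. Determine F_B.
Formula: F_B = \rho_f g V_{disp}
F_B = 1010·9.81·0.68 = 6738 N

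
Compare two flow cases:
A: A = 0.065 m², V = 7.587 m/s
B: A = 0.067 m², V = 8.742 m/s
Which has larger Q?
Q(A) = 493.2 L/s, Q(B) = 585.7 L/s. Answer: B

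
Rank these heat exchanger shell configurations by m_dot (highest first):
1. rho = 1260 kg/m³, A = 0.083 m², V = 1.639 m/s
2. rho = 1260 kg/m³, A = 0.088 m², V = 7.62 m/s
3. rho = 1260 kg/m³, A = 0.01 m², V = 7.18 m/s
Case 1: m_dot = 171.4 kg/s
Case 2: m_dot = 844.9 kg/s
Case 3: m_dot = 90.47 kg/s
Ranking (highest first): 2, 1, 3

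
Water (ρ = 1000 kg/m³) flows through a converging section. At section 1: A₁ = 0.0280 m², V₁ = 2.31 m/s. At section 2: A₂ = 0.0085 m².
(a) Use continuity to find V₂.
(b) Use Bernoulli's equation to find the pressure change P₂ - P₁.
(a) Continuity: A₁V₁=A₂V₂ -> V₂=A₁V₁/A₂=0.0280*2.31/0.0085=7.61 m/s
(b) Bernoulli: P₂-P₁=0.5*rho*(V₁^2-V₂^2)/1000=0.5*1000*(2.31^2-7.61^2)/1000=-26.29 kPa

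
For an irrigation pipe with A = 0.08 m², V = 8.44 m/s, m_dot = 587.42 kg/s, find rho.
Formula: \dot{m} = \rho A V
Substituting knowns: 587.42 = rho·0.08·8.44
Solving for rho: rho = 587.42/(0.08·8.44) = 870 kg/m³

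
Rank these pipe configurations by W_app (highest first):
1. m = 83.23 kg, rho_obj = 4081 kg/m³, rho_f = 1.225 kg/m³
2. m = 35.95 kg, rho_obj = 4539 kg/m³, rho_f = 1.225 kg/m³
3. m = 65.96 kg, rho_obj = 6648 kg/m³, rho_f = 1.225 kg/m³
Case 1: W_app = 816.2 N
Case 2: W_app = 352.6 N
Case 3: W_app = 646.9 N
Ranking (highest first): 1, 3, 2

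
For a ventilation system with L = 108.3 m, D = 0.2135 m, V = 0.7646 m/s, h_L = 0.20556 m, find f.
Formula: h_L = f \frac{L}{D} \frac{V^2}{2g}
Substituting knowns: 0.20556 = f·(108.3/0.2135)·0.7646²/(2·9.81)
Solving for f: f = 0.20556·2·9.81/((108.3/0.2135)·0.7646²) = 0.0136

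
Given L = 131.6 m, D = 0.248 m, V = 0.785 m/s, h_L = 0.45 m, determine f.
Formula: h_L = f \frac{L}{D} \frac{V^2}{2g}
Substituting knowns: 0.45 = f·(131.6/0.248)·0.785²/(2·9.81)
Solving for f: f = 0.45·2·9.81/((131.6/0.248)·0.785²) = 0.027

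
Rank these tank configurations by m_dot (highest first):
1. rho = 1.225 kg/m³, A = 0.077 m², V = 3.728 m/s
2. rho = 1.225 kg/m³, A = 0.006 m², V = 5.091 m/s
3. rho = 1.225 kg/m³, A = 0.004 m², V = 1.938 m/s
Case 1: m_dot = 0.3516 kg/s
Case 2: m_dot = 0.03742 kg/s
Case 3: m_dot = 0.009496 kg/s
Ranking (highest first): 1, 2, 3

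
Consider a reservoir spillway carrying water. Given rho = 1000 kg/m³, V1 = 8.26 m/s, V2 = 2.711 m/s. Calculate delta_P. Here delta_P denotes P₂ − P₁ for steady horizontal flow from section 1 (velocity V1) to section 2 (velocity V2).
Formula: \Delta P = \frac{1}{2} \rho (V_1^2 - V_2^2)
delta_P = 0.5·1000·(8.26² − 2.711²)/1000 = 30.44 kPa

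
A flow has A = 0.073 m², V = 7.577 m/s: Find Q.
Formula: Q = A V
Q = 0.073·7.577·1000 = 553.1 L/s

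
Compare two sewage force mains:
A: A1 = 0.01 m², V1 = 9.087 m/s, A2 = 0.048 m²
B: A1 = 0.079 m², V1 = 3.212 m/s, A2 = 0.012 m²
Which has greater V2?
V2(A) = 1.893 m/s, V2(B) = 21.15 m/s. Answer: B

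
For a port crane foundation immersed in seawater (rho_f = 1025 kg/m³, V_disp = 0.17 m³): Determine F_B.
Formula: F_B = \rho_f g V_{disp}
F_B = 1025·9.81·0.17 = 1709 N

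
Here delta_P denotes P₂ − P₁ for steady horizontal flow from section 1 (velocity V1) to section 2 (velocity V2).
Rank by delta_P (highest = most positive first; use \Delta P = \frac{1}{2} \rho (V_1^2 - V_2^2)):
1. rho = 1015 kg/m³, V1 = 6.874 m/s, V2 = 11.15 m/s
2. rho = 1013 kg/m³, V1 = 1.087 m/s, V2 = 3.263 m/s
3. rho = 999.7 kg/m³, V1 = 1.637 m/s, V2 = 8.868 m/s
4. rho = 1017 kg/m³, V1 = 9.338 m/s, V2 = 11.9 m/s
Case 1: delta_P = -39.11 kPa
Case 2: delta_P = -4.794 kPa
Case 3: delta_P = -37.97 kPa
Case 4: delta_P = -27.67 kPa
Ranking (highest first): 2, 4, 3, 1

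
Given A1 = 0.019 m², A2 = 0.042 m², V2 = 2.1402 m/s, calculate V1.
Formula: V_2 = \frac{A_1 V_1}{A_2}
Substituting knowns: 2.1402 = 0.019·V1/0.042
Solving for V1: V1 = 2.1402·0.042/0.019 = 4.731 m/s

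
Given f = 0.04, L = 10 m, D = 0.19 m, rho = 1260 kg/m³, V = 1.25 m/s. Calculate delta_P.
Formula: \Delta P = f \frac{L}{D} \frac{\rho V^2}{2}
delta_P = 0.04·(10/0.19)·0.5·1260·1.25²/1000 = 2.072 kPa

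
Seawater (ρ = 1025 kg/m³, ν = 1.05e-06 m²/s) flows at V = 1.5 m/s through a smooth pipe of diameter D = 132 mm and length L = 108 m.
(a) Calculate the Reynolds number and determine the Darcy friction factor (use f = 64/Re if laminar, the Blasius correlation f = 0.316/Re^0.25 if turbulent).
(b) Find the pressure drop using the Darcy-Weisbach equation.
(a) Re = V·D/ν = 1.5·0.132/1.05e-06 = 188570 → turbulent (Re > 4000); f = 0.316/Re^0.25 = 0.316/188570^0.25 = 0.015164 (Blasius is strictly valid for Re ≲ 1e5; used here as the smooth-pipe estimate the problem specifies)
(b) Darcy-Weisbach: ΔP = f·(L/D)·½ρV²/1000 = 0.015164·(108/0.132)·½·1025·1.5²/1000 = 14.31 kPa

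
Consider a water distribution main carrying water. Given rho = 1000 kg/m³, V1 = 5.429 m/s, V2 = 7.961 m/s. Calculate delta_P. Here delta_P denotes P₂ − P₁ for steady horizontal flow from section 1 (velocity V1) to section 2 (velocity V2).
Formula: \Delta P = \frac{1}{2} \rho (V_1^2 - V_2^2)
delta_P = 0.5·1000·(5.429² − 7.961²)/1000 = -16.95 kPa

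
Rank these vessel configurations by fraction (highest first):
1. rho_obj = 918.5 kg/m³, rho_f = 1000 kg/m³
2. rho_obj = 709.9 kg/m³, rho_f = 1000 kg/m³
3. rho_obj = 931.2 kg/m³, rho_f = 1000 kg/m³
Case 1: fraction = 0.9185
Case 2: fraction = 0.7099
Case 3: fraction = 0.9312
Ranking (highest first): 3, 1, 2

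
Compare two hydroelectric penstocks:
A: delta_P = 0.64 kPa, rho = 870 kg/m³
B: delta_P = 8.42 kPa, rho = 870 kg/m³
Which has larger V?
V(A) = 1.213 m/s, V(B) = 4.4 m/s. Answer: B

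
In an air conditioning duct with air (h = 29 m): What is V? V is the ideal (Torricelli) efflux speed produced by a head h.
Formula: V = \sqrt{2 g h}
V = √(2·9.81·29) = 23.85 m/s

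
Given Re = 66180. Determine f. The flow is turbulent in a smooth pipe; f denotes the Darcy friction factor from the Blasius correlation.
Formula: f = \frac{0.316}{Re^{0.25}}
f = 0.316/66180^0.25 = 0.0197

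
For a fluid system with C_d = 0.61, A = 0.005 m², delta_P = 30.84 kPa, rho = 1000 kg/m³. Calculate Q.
Formula: Q = C_d A \sqrt{\frac{2 \Delta P}{\rho}}
Q = 0.61·0.005·√(2·(30.84·1000)/1000)·1000 = 23.95 L/s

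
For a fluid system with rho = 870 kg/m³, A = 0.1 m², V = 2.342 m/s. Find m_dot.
Formula: \dot{m} = \rho A V
m_dot = 870·0.1·2.342 = 203.8 kg/s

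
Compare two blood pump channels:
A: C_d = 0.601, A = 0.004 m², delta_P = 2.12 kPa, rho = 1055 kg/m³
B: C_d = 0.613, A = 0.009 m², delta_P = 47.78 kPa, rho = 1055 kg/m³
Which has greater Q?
Q(A) = 4.819 L/s, Q(B) = 52.51 L/s. Answer: B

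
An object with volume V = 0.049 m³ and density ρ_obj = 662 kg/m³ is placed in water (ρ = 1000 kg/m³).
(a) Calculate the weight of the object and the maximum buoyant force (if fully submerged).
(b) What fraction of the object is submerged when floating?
(a) W=rho_obj*g*V=662*9.81*0.049=318.2 N; F_B(max)=rho*g*V=1000*9.81*0.049=480.7 N
(b) Floating fraction=rho_obj/rho=662/1000=0.662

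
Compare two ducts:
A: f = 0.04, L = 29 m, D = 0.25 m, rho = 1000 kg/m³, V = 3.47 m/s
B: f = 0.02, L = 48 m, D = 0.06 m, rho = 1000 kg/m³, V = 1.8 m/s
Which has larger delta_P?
delta_P(A) = 27.93 kPa, delta_P(B) = 25.92 kPa. Answer: A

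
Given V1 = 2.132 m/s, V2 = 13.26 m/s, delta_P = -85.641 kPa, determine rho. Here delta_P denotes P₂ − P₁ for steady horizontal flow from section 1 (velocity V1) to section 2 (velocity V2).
Formula: \Delta P = \frac{1}{2} \rho (V_1^2 - V_2^2)
Substituting knowns: -85.641 = 0.5·rho·(2.132² − 13.26²)/1000
Solving for rho: rho = 2·(-85.641·1000)/(2.132² − 13.26²) = 1000 kg/m³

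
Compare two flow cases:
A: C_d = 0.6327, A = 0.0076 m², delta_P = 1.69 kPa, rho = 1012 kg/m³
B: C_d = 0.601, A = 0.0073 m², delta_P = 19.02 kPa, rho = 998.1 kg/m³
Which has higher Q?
Q(A) = 8.788 L/s, Q(B) = 27.09 L/s. Answer: B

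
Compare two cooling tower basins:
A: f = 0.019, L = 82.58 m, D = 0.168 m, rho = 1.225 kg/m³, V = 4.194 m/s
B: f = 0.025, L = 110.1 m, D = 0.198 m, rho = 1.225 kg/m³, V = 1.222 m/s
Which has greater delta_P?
delta_P(A) = 0.1006 kPa, delta_P(B) = 0.01271 kPa. Answer: A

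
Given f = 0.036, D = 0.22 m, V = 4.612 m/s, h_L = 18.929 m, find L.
Formula: h_L = f \frac{L}{D} \frac{V^2}{2g}
Substituting knowns: 18.929 = 0.036·(L/0.22)·4.612²/(2·9.81)
Solving for L: L = 18.929·2·9.81·0.22/(0.036·4.612²) = 106.7 m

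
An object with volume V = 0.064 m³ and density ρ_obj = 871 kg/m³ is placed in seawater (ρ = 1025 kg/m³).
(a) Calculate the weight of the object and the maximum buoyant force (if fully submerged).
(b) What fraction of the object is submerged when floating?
(a) W=rho_obj*g*V=871*9.81*0.064=546.8 N; F_B(max)=rho*g*V=1025*9.81*0.064=643.5 N
(b) Floating fraction=rho_obj/rho=871/1025=0.850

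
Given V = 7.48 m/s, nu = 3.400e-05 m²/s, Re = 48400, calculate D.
Formula: Re = \frac{V D}{\nu}
Substituting knowns: 48400 = 7.48·D/3.400e-05
Solving for D: D = 48400·3.400e-05/7.48 = 0.22 m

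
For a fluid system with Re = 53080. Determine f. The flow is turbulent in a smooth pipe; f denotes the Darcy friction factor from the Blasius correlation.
Formula: f = \frac{0.316}{Re^{0.25}}
f = 0.316/53080^0.25 = 0.02082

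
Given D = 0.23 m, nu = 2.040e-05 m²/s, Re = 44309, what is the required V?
Formula: Re = \frac{V D}{\nu}
Substituting knowns: 44309 = V·0.23/2.040e-05
Solving for V: V = 44309·2.040e-05/0.23 = 3.93 m/s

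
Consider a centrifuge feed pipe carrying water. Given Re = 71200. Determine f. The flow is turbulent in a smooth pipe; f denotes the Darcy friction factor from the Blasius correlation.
Formula: f = \frac{0.316}{Re^{0.25}}
f = 0.316/71200^0.25 = 0.01934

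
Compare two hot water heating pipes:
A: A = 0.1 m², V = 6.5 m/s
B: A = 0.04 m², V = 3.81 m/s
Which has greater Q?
Q(A) = 650 L/s, Q(B) = 152.4 L/s. Answer: A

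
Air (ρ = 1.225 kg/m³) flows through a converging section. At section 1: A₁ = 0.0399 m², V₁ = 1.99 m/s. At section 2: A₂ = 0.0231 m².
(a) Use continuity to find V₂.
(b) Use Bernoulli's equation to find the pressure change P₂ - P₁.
(a) Continuity: A₁V₁=A₂V₂ -> V₂=A₁V₁/A₂=0.0399*1.99/0.0231=3.44 m/s
(b) Bernoulli: P₂-P₁=0.5*rho*(V₁^2-V₂^2)/1000=0.5*1.225*(1.99^2-3.44^2)/1000=-0.004823 kPa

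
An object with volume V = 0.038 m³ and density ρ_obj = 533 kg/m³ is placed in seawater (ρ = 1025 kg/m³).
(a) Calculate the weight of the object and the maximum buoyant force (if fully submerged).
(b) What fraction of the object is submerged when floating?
(a) W=rho_obj*g*V=533*9.81*0.038=198.7 N; F_B(max)=rho*g*V=1025*9.81*0.038=382.1 N
(b) Floating fraction=rho_obj/rho=533/1025=0.520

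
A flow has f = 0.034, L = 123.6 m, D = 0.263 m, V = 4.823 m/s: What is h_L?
Formula: h_L = f \frac{L}{D} \frac{V^2}{2g}
h_L = 0.034·(123.6/0.263)·4.823²/(2·9.81) = 18.94 m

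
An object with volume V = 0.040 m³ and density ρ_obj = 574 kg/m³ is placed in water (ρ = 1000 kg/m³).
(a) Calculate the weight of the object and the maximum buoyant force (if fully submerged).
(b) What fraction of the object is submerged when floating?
(a) W=rho_obj*g*V=574*9.81*0.040=225.2 N; F_B(max)=rho*g*V=1000*9.81*0.040=392.4 N
(b) Floating fraction=rho_obj/rho=574/1000=0.574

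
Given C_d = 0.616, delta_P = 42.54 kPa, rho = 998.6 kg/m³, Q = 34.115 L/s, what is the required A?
Formula: Q = C_d A \sqrt{\frac{2 \Delta P}{\rho}}
Substituting knowns: 34.115 = 0.616·A·√(2·(42.54·1000)/998.6)·1000
Solving for A: A = (34.115/1000)/(0.616·√(2·(42.54·1000)/998.6)) = 0.006 m²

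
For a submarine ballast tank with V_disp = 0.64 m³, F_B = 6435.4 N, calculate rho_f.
Formula: F_B = \rho_f g V_{disp}
Substituting knowns: 6435.4 = rho_f·9.81·0.64
Solving for rho_f: rho_f = 6435.4/(9.81·0.64) = 1025 kg/m³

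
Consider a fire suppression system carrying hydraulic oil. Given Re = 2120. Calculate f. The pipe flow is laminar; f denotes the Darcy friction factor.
Formula: f = \frac{64}{Re}
f = 64/2120 = 0.03019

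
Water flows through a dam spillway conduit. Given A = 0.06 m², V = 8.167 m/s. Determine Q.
Formula: Q = A V
Q = 0.06·8.167·1000 = 490 L/s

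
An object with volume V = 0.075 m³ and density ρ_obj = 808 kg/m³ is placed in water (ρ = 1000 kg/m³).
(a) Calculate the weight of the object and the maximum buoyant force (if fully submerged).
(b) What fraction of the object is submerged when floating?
(a) W=rho_obj*g*V=808*9.81*0.075=594.5 N; F_B(max)=rho*g*V=1000*9.81*0.075=735.8 N
(b) Floating fraction=rho_obj/rho=808/1000=0.808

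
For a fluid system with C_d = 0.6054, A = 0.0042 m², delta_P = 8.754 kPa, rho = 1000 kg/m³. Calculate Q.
Formula: Q = C_d A \sqrt{\frac{2 \Delta P}{\rho}}
Q = 0.6054·0.0042·√(2·(8.754·1000)/1000)·1000 = 10.64 L/s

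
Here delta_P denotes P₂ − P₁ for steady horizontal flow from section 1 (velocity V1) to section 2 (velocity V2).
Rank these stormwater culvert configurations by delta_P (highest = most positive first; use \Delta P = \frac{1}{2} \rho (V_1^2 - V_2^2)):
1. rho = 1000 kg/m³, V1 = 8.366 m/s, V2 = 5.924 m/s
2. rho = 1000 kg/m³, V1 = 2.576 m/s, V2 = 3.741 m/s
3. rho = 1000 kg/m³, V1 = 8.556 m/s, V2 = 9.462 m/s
Case 1: delta_P = 17.45 kPa
Case 2: delta_P = -3.68 kPa
Case 3: delta_P = -8.162 kPa
Ranking (highest first): 1, 2, 3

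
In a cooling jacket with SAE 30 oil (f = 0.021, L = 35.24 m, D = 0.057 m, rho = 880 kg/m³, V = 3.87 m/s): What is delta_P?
Formula: \Delta P = f \frac{L}{D} \frac{\rho V^2}{2}
delta_P = 0.021·(35.24/0.057)·0.5·880·3.87²/1000 = 85.56 kPa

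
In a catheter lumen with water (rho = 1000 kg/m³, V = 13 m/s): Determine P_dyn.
Formula: P_{dyn} = \frac{1}{2} \rho V^2
P_dyn = 0.5·1000·13²/1000 = 84.5 kPa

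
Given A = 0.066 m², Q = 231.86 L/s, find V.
Formula: Q = A V
Substituting knowns: 231.86 = 0.066·V·1000
Solving for V: V = (231.86/1000)/0.066 = 3.513 m/s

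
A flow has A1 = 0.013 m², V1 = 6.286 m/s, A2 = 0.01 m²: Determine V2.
Formula: V_2 = \frac{A_1 V_1}{A_2}
V2 = 0.013·6.286/0.01 = 8.172 m/s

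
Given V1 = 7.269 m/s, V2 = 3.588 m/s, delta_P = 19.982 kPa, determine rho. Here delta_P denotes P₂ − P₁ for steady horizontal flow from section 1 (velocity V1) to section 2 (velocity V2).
Formula: \Delta P = \frac{1}{2} \rho (V_1^2 - V_2^2)
Substituting knowns: 19.982 = 0.5·rho·(7.269² − 3.588²)/1000
Solving for rho: rho = 2·(19.982·1000)/(7.269² − 3.588²) = 1000 kg/m³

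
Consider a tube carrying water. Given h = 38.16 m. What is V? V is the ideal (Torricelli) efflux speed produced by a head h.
Formula: V = \sqrt{2 g h}
V = √(2·9.81·38.16) = 27.36 m/s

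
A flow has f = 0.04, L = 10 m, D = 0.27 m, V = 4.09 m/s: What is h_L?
Formula: h_L = f \frac{L}{D} \frac{V^2}{2g}
h_L = 0.04·(10/0.27)·4.09²/(2·9.81) = 1.263 m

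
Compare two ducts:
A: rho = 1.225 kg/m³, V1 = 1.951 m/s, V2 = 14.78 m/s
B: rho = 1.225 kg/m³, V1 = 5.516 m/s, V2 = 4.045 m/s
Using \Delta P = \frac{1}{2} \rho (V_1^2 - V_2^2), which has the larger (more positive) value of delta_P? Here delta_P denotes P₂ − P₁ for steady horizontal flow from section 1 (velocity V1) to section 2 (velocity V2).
delta_P(A) = -0.1315 kPa, delta_P(B) = 0.008614 kPa. Answer: B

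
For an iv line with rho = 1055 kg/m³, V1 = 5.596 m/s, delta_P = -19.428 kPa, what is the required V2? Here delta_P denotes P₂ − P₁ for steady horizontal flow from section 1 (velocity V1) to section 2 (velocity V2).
Formula: \Delta P = \frac{1}{2} \rho (V_1^2 - V_2^2)
Substituting knowns: -19.428 = 0.5·1055·(5.596² − V2²)/1000
Solving for V2: V2 = √(5.596² − 2·(-19.428·1000)/1055) = 8.255 m/s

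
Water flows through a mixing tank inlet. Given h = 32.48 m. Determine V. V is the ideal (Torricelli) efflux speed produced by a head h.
Formula: V = \sqrt{2 g h}
V = √(2·9.81·32.48) = 25.24 m/s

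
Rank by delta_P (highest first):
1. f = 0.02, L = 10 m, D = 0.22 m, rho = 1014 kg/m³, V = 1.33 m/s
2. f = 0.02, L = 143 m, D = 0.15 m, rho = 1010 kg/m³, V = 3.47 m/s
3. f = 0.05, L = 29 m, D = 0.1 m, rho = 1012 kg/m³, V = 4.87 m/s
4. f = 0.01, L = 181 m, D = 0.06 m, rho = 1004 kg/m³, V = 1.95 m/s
Case 1: delta_P = 0.8153 kPa
Case 2: delta_P = 115.9 kPa
Case 3: delta_P = 174 kPa
Case 4: delta_P = 57.58 kPa
Ranking (highest first): 3, 2, 4, 1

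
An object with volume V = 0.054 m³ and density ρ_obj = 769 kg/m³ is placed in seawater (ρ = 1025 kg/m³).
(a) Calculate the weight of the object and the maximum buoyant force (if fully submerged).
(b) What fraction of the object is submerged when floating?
(a) W=rho_obj*g*V=769*9.81*0.054=407.4 N; F_B(max)=rho*g*V=1025*9.81*0.054=543.0 N
(b) Floating fraction=rho_obj/rho=769/1025=0.750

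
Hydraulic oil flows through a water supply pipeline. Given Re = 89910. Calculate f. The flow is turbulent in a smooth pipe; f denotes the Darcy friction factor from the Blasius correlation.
Formula: f = \frac{0.316}{Re^{0.25}}
f = 0.316/89910^0.25 = 0.01825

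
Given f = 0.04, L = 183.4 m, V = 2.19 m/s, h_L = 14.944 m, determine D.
Formula: h_L = f \frac{L}{D} \frac{V^2}{2g}
Substituting knowns: 14.944 = 0.04·(183.4/D)·2.19²/(2·9.81)
Solving for D: D = 0.04·183.4·2.19²/(2·9.81·14.944) = 0.12 m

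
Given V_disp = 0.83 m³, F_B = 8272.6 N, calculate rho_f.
Formula: F_B = \rho_f g V_{disp}
Substituting knowns: 8272.6 = rho_f·9.81·0.83
Solving for rho_f: rho_f = 8272.6/(9.81·0.83) = 1016 kg/m³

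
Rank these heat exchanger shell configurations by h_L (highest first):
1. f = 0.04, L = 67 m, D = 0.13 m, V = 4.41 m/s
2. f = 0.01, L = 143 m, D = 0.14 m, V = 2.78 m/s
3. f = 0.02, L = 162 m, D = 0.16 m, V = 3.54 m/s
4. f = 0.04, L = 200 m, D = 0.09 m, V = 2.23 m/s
Case 1: h_L = 20.43 m
Case 2: h_L = 4.023 m
Case 3: h_L = 12.93 m
Case 4: h_L = 22.53 m
Ranking (highest first): 4, 1, 3, 2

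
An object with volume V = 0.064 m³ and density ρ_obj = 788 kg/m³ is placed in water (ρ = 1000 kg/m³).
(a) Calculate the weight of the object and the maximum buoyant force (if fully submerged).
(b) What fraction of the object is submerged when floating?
(a) W=rho_obj*g*V=788*9.81*0.064=494.7 N; F_B(max)=rho*g*V=1000*9.81*0.064=627.8 N
(b) Floating fraction=rho_obj/rho=788/1000=0.788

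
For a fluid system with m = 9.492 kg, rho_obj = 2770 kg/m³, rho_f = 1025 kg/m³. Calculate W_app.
Formula: W_{app} = mg\left(1 - \frac{\rho_f}{\rho_{obj}}\right)
W_app = 9.492·9.81·(1 − 1025/2770) = 58.66 N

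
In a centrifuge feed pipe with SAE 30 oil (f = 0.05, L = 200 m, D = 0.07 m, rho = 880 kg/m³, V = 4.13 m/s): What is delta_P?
Formula: \Delta P = f \frac{L}{D} \frac{\rho V^2}{2}
delta_P = 0.05·(200/0.07)·0.5·880·4.13²/1000 = 1072 kPa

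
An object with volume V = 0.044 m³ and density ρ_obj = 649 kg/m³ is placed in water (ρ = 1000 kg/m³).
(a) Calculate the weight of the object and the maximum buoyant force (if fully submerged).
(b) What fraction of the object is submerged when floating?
(a) W=rho_obj*g*V=649*9.81*0.044=280.1 N; F_B(max)=rho*g*V=1000*9.81*0.044=431.6 N
(b) Floating fraction=rho_obj/rho=649/1000=0.649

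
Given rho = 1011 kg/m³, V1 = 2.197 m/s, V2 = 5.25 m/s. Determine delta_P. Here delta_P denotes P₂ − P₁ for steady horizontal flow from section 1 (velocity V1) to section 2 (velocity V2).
Formula: \Delta P = \frac{1}{2} \rho (V_1^2 - V_2^2)
delta_P = 0.5·1011·(2.197² − 5.25²)/1000 = -11.49 kPa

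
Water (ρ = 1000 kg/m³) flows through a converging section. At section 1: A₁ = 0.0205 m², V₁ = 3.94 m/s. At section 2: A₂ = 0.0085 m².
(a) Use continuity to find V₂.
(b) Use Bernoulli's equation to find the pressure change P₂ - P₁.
(a) Continuity: A₁V₁=A₂V₂ -> V₂=A₁V₁/A₂=0.0205*3.94/0.0085=9.50 m/s
(b) Bernoulli: P₂-P₁=0.5*rho*(V₁^2-V₂^2)/1000=0.5*1000*(3.94^2-9.50^2)/1000=-37.36 kPa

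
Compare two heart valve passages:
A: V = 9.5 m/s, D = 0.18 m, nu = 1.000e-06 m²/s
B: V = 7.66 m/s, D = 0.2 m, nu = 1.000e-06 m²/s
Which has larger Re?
Re(A) = 1.710e+06, Re(B) = 1.532e+06. Answer: A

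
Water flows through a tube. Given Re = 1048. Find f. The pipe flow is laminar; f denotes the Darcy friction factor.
Formula: f = \frac{64}{Re}
f = 64/1048 = 0.06107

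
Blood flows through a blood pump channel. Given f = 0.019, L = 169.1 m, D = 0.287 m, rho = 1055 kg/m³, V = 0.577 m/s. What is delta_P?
Formula: \Delta P = f \frac{L}{D} \frac{\rho V^2}{2}
delta_P = 0.019·(169.1/0.287)·0.5·1055·0.577²/1000 = 1.966 kPa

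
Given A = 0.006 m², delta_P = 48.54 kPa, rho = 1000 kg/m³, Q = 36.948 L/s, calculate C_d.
Formula: Q = C_d A \sqrt{\frac{2 \Delta P}{\rho}}
Substituting knowns: 36.948 = C_d·0.006·√(2·(48.54·1000)/1000)·1000
Solving for C_d: C_d = (36.948/1000)/(0.006·√(2·(48.54·1000)/1000)) = 0.625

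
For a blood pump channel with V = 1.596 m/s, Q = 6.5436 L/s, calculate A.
Formula: Q = A V
Substituting knowns: 6.5436 = A·1.596·1000
Solving for A: A = (6.5436/1000)/1.596 = 0.0041 m²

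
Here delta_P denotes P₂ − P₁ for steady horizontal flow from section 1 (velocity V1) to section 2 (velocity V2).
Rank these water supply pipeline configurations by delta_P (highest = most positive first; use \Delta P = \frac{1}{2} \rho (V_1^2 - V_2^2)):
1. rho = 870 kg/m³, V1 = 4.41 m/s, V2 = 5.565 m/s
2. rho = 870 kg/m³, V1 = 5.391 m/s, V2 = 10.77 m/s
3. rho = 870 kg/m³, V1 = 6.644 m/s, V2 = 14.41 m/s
Case 1: delta_P = -5.012 kPa
Case 2: delta_P = -37.81 kPa
Case 3: delta_P = -71.12 kPa
Ranking (highest first): 1, 2, 3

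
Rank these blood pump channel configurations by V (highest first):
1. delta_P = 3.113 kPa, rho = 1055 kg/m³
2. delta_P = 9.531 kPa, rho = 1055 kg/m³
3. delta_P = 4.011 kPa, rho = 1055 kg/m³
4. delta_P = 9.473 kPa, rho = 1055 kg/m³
Case 1: V = 2.429 m/s
Case 2: V = 4.251 m/s
Case 3: V = 2.757 m/s
Case 4: V = 4.238 m/s
Ranking (highest first): 2, 4, 3, 1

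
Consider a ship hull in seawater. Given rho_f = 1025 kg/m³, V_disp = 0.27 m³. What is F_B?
Formula: F_B = \rho_f g V_{disp}
F_B = 1025·9.81·0.27 = 2715 N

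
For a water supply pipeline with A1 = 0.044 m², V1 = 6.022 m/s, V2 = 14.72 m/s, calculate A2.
Formula: V_2 = \frac{A_1 V_1}{A_2}
Substituting knowns: 14.72 = 0.044·6.022/A2
Solving for A2: A2 = 0.044·6.022/14.72 = 0.018 m²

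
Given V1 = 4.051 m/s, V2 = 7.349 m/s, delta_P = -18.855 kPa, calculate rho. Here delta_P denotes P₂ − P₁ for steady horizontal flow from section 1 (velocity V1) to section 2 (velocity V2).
Formula: \Delta P = \frac{1}{2} \rho (V_1^2 - V_2^2)
Substituting knowns: -18.855 = 0.5·rho·(4.051² − 7.349²)/1000
Solving for rho: rho = 2·(-18.855·1000)/(4.051² − 7.349²) = 1003 kg/m³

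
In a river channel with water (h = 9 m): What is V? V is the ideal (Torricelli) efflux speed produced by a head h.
Formula: V = \sqrt{2 g h}
V = √(2·9.81·9) = 13.29 m/s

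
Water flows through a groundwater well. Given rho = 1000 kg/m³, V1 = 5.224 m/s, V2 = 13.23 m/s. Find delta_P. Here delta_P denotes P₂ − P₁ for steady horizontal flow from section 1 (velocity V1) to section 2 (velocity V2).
Formula: \Delta P = \frac{1}{2} \rho (V_1^2 - V_2^2)
delta_P = 0.5·1000·(5.224² − 13.23²)/1000 = -73.87 kPa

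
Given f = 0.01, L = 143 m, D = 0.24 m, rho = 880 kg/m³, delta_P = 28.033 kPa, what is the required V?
Formula: \Delta P = f \frac{L}{D} \frac{\rho V^2}{2}
Substituting knowns: 28.033 = 0.01·(143/0.24)·0.5·880·V²/1000
Solving for V: V = √((28.033·1000)/(0.01·(143/0.24)·0.5·880)) = 3.27 m/s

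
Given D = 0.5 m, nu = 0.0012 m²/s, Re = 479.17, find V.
Formula: Re = \frac{V D}{\nu}
Substituting knowns: 479.17 = V·0.5/0.0012
Solving for V: V = 479.17·0.0012/0.5 = 1.15 m/s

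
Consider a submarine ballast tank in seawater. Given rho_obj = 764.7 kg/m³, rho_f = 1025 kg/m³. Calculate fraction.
Formula: f_{sub} = \frac{\rho_{obj}}{\rho_f}
fraction = 764.7/1025 = 0.746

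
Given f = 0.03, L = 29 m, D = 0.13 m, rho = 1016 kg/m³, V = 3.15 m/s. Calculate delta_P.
Formula: \Delta P = f \frac{L}{D} \frac{\rho V^2}{2}
delta_P = 0.03·(29/0.13)·0.5·1016·3.15²/1000 = 33.73 kPa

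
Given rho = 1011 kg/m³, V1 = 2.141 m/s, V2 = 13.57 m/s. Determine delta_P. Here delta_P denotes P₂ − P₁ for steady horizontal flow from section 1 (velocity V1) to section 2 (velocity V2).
Formula: \Delta P = \frac{1}{2} \rho (V_1^2 - V_2^2)
delta_P = 0.5·1011·(2.141² − 13.57²)/1000 = -90.77 kPa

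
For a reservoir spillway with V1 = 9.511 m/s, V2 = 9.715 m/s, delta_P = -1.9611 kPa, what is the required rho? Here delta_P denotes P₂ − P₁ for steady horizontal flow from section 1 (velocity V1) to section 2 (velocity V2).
Formula: \Delta P = \frac{1}{2} \rho (V_1^2 - V_2^2)
Substituting knowns: -1.9611 = 0.5·rho·(9.511² − 9.715²)/1000
Solving for rho: rho = 2·(-1.9611·1000)/(9.511² − 9.715²) = 1000 kg/m³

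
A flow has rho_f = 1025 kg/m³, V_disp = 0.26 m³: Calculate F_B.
Formula: F_B = \rho_f g V_{disp}
F_B = 1025·9.81·0.26 = 2614 N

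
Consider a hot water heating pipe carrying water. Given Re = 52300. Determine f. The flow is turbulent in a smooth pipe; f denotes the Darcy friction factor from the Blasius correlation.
Formula: f = \frac{0.316}{Re^{0.25}}
f = 0.316/52300^0.25 = 0.0209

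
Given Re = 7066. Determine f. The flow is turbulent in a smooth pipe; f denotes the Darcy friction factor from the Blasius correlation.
Formula: f = \frac{0.316}{Re^{0.25}}
f = 0.316/7066^0.25 = 0.03447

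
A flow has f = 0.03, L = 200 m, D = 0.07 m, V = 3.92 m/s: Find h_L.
Formula: h_L = f \frac{L}{D} \frac{V^2}{2g}
h_L = 0.03·(200/0.07)·3.92²/(2·9.81) = 67.13 m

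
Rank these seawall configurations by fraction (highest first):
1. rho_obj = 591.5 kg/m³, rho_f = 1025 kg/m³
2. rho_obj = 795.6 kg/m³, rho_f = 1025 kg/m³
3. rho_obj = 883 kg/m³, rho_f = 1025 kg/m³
Case 1: fraction = 0.5771
Case 2: fraction = 0.7762
Case 3: fraction = 0.8615
Ranking (highest first): 3, 2, 1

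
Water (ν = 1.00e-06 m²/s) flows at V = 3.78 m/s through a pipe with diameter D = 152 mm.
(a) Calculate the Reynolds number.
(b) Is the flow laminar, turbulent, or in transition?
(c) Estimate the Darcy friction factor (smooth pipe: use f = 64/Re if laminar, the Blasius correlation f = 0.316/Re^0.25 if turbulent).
(a) Re = V·D/ν = 3.78·0.152/1.00e-06 = 574560
(b) Flow regime: turbulent (Re > 4000)
(c) Friction factor: f = 0.316/Re^0.25 = 0.316/574560^0.25 = 0.01148 (Blasius is strictly valid for Re ≲ 1e5; used here as the smooth-pipe estimate the problem specifies)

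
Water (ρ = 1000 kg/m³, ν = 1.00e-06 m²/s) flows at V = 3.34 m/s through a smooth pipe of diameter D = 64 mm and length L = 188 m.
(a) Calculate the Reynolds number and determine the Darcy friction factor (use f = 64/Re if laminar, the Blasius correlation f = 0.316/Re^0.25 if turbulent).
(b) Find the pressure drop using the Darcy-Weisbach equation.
(a) Re = V·D/ν = 3.34·0.064/1.00e-06 = 213760 → turbulent (Re > 4000); f = 0.316/Re^0.25 = 0.316/213760^0.25 = 0.014696 (Blasius is strictly valid for Re ≲ 1e5; used here as the smooth-pipe estimate the problem specifies)
(b) Darcy-Weisbach: ΔP = f·(L/D)·½ρV²/1000 = 0.014696·(188/0.064)·½·1000·3.34²/1000 = 240.8 kPa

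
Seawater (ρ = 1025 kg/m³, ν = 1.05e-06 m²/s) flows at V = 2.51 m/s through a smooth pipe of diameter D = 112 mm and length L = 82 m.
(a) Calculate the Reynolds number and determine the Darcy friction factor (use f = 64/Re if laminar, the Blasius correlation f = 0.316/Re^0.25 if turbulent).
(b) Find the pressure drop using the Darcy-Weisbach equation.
(a) Re = V·D/ν = 2.51·0.112/1.05e-06 = 267730 → turbulent (Re > 4000); f = 0.316/Re^0.25 = 0.316/267730^0.25 = 0.013892 (Blasius is strictly valid for Re ≲ 1e5; used here as the smooth-pipe estimate the problem specifies)
(b) Darcy-Weisbach: ΔP = f·(L/D)·½ρV²/1000 = 0.013892·(82/0.112)·½·1025·2.51²/1000 = 32.84 kPa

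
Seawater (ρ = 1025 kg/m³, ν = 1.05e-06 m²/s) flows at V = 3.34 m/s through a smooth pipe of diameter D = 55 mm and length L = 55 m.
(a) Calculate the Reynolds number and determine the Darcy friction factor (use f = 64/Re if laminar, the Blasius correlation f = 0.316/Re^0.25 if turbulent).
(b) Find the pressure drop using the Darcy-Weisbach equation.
(a) Re = V·D/ν = 3.34·0.055/1.05e-06 = 174950 → turbulent (Re > 4000); f = 0.316/Re^0.25 = 0.316/174950^0.25 = 0.015451 (Blasius is strictly valid for Re ≲ 1e5; used here as the smooth-pipe estimate the problem specifies)
(b) Darcy-Weisbach: ΔP = f·(L/D)·½ρV²/1000 = 0.015451·(55/0.055)·½·1025·3.34²/1000 = 88.34 kPa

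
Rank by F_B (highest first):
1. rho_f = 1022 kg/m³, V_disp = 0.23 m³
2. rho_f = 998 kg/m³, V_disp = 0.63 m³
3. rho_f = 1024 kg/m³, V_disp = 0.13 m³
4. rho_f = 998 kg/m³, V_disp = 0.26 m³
Case 1: F_B = 2306 N
Case 2: F_B = 6168 N
Case 3: F_B = 1306 N
Case 4: F_B = 2545 N
Ranking (highest first): 2, 4, 1, 3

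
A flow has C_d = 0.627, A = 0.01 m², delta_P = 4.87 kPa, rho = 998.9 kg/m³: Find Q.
Formula: Q = C_d A \sqrt{\frac{2 \Delta P}{\rho}}
Q = 0.627·0.01·√(2·(4.87·1000)/998.9)·1000 = 19.58 L/s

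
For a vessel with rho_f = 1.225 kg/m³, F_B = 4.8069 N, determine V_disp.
Formula: F_B = \rho_f g V_{disp}
Substituting knowns: 4.8069 = 1.225·9.81·V_disp
Solving for V_disp: V_disp = 4.8069/(1.225·9.81) = 0.4 m³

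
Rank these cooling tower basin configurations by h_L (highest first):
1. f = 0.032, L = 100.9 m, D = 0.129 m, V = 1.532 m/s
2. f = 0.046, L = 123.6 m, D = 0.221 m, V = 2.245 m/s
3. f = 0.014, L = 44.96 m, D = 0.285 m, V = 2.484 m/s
Case 1: h_L = 2.994 m
Case 2: h_L = 6.609 m
Case 3: h_L = 0.6946 m
Ranking (highest first): 2, 1, 3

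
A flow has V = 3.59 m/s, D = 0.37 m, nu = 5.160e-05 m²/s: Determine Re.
Formula: Re = \frac{V D}{\nu}
Re = 3.59·0.37/5.160e-05 = 25742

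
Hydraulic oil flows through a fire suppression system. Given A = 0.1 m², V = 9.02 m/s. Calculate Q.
Formula: Q = A V
Q = 0.1·9.02·1000 = 902 L/s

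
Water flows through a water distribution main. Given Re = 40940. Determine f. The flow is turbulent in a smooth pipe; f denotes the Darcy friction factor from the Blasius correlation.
Formula: f = \frac{0.316}{Re^{0.25}}
f = 0.316/40940^0.25 = 0.02222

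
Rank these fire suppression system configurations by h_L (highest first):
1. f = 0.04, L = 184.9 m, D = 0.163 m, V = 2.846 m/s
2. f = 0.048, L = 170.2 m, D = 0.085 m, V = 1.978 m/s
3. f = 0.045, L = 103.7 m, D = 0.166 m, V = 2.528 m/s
Case 1: h_L = 18.73 m
Case 2: h_L = 19.17 m
Case 3: h_L = 9.157 m
Ranking (highest first): 2, 1, 3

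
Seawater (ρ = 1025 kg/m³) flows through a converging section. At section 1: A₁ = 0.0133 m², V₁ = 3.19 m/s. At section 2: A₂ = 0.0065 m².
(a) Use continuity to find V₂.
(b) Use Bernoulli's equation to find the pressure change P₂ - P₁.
(a) Continuity: A₁V₁=A₂V₂ -> V₂=A₁V₁/A₂=0.0133*3.19/0.0065=6.53 m/s
(b) Bernoulli: P₂-P₁=0.5*rho*(V₁^2-V₂^2)/1000=0.5*1025*(3.19^2-6.53^2)/1000=-16.64 kPa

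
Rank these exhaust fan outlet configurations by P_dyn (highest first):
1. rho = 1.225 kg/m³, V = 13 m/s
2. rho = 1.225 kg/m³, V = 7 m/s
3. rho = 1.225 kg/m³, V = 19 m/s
Case 1: P_dyn = 0.1035 kPa
Case 2: P_dyn = 0.03001 kPa
Case 3: P_dyn = 0.2211 kPa
Ranking (highest first): 3, 1, 2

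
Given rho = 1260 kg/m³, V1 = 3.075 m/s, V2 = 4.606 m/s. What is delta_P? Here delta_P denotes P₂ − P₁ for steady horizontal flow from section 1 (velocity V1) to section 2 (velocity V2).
Formula: \Delta P = \frac{1}{2} \rho (V_1^2 - V_2^2)
delta_P = 0.5·1260·(3.075² − 4.606²)/1000 = -7.409 kPa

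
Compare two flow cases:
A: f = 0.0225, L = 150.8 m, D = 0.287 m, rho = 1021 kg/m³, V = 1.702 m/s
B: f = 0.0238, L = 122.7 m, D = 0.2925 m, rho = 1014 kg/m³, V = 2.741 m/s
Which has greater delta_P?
delta_P(A) = 17.48 kPa, delta_P(B) = 38.03 kPa. Answer: B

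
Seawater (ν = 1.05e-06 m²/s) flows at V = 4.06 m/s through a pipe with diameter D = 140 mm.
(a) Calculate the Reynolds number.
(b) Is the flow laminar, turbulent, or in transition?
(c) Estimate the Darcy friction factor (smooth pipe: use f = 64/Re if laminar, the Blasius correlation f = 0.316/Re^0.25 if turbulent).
(a) Re = V·D/ν = 4.06·0.14/1.05e-06 = 541330
(b) Flow regime: turbulent (Re > 4000)
(c) Friction factor: f = 0.316/Re^0.25 = 0.316/541330^0.25 = 0.01165 (Blasius is strictly valid for Re ≲ 1e5; used here as the smooth-pipe estimate the problem specifies)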